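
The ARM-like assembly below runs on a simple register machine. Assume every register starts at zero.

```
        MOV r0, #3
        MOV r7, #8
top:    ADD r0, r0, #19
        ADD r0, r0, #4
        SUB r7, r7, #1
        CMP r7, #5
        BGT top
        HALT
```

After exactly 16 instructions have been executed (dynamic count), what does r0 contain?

r0=3
r7=8
r0=3+19=22
r0=22+4=26
r7=8-1=7
CMP r7, #5  (cmp 7,5)
BGT top: taken
r0=26+19=45
r0=45+4=49
r7=7-1=6
CMP r7, #5  (cmp 6,5)
BGT top: taken
r0=49+19=68
r0=68+4=72
r7=6-1=5
CMP r7, #5  (cmp 5,5)
After step 16: r0 = 72.

72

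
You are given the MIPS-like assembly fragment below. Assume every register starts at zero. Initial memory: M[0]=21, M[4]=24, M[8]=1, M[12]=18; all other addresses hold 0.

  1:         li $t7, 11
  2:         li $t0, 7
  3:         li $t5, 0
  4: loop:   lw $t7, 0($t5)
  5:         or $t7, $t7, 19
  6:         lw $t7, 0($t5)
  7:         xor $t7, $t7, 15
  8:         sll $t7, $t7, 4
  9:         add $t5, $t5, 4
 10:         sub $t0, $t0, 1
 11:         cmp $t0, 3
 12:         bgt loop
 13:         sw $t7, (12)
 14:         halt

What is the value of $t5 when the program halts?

16

$t7=11
$t0=7
$t5=0
$t7=M[0]=21
$t7=21|19=23
$t7=M[0]=21
$t7=21^15=26
$t7=26<<4=416
$t5=0+4=4
$t0=7-1=6
cmp $t0, 3  (cmp 6,3)
bgt loop: taken
$t7=M[4]=24
$t7=24|19=27
$t7=M[4]=24
$t7=24^15=23
$t7=23<<4=368
$t5=4+4=8
$t0=6-1=5
cmp $t0, 3  (cmp 5,3)
bgt loop: taken
$t7=M[8]=1
$t7=1|19=19
$t7=M[8]=1
$t7=1^15=14
$t7=14<<4=224
$t5=8+4=12
$t0=5-1=4
cmp $t0, 3  (cmp 4,3)
bgt loop: taken
$t7=M[12]=18
$t7=18|19=19
$t7=M[12]=18
$t7=18^15=29
$t7=29<<4=464
$t5=12+4=16
$t0=4-1=3
cmp $t0, 3  (cmp 3,3)
bgt loop: not taken
sw $t7, (12) → M[12]=464
halt.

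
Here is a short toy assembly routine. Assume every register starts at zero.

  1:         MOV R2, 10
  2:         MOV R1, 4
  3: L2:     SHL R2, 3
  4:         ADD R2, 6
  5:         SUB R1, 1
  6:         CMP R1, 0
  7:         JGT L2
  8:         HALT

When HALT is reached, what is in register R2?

R2=10
R1=4
R2=10<<3=80
R2=80+6=86
R1=4-1=3
CMP R1, 0  (cmp 3,0)
JGT L2: taken
R2=86<<3=688
R2=688+6=694
R1=3-1=2
CMP R1, 0  (cmp 2,0)
JGT L2: taken
R2=694<<3=5552
R2=5552+6=5558
R1=2-1=1
CMP R1, 0  (cmp 1,0)
JGT L2: taken
R2=5558<<3=44464
R2=44464+6=44470
R1=1-1=0
CMP R1, 0  (cmp 0,0)
JGT L2: not taken
halt.

44470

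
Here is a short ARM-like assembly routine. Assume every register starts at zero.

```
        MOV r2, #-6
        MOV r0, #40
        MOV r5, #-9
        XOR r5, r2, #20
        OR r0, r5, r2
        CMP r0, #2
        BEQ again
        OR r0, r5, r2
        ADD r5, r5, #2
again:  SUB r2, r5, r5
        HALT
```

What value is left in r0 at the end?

-2

r2=-6
r0=40
r5=-9
r5=(-6)^20=-18
r0=(-18)|(-6)=-2
CMP r0, #2  (cmp -2,2)
BEQ again: not taken
r0=(-18)|(-6)=-2
r5=(-18)+2=-16
r2=(-16)-(-16)=0
halt.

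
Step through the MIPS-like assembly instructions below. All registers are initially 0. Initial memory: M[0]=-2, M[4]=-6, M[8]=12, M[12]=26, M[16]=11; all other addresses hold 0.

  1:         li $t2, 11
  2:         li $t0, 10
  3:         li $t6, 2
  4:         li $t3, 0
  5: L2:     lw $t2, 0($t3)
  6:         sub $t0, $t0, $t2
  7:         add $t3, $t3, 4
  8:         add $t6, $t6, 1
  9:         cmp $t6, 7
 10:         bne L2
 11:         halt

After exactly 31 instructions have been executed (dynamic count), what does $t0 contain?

$t2=11
$t0=10
$t6=2
$t3=0
$t2=M[0]=-2
$t0=10-(-2)=12
$t3=0+4=4
$t6=2+1=3
cmp $t6, 7  (cmp 3,7)
bne L2: taken
$t2=M[4]=-6
$t0=12-(-6)=18
$t3=4+4=8
$t6=3+1=4
cmp $t6, 7  (cmp 4,7)
bne L2: taken
$t2=M[8]=12
$t0=18-12=6
$t3=8+4=12
$t6=4+1=5
cmp $t6, 7  (cmp 5,7)
bne L2: taken
$t2=M[12]=26
$t0=6-26=-20
$t3=12+4=16
$t6=5+1=6
cmp $t6, 7  (cmp 6,7)
bne L2: taken
$t2=M[16]=11
$t0=(-20)-11=-31
$t3=16+4=20
After step 31: $t0 = -31.

-31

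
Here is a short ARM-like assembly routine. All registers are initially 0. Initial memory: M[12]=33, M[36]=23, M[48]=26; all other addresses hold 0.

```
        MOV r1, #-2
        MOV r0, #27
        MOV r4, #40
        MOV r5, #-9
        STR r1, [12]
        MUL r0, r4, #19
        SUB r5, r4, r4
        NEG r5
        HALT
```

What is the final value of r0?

760

r1=-2
r0=27
r4=40
r5=-9
STR r1, [12] → M[12]=-2
r0=40*19=760
r5=40-40=0
r5=-(0)=0
halt.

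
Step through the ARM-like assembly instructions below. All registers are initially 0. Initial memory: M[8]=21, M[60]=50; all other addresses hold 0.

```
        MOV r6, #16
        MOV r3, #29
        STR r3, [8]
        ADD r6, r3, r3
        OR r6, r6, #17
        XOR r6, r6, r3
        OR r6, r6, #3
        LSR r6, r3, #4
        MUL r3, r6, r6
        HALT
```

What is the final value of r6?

1

MOV r6, #16 → r6=16
MOV r3, #29 → r3=29
STR r3, [8] → M[8]=29
ADD r6, r3, r3 → r6=29+29=58
OR r6, r6, #17 → r6=58|17=59
XOR r6, r6, r3 → r6=59^29=38
OR r6, r6, #3 → r6=38|3=39
LSR r6, r3, #4 → r6=29>>4=1
MUL r3, r6, r6 → r3=1*1=1
halt.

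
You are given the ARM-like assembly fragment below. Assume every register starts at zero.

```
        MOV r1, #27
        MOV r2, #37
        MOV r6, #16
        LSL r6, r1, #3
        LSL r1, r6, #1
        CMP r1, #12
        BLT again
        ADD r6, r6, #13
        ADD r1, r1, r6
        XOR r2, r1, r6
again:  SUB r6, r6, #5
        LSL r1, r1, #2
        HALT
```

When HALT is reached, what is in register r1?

MOV r1, #27 → r1=27
MOV r2, #37 → r2=37
MOV r6, #16 → r6=16
LSL r6, r1, #3 → r6=27<<3=216
LSL r1, r6, #1 → r1=216<<1=432
CMP r1, #12  (cmp 432,12)
BLT again: not taken
ADD r6, r6, #13 → r6=216+13=229
ADD r1, r1, r6 → r1=432+229=661
XOR r2, r1, r6 → r2=661^229=624
SUB r6, r6, #5 → r6=229-5=224
LSL r1, r1, #2 → r1=661<<2=2644
halt.

2644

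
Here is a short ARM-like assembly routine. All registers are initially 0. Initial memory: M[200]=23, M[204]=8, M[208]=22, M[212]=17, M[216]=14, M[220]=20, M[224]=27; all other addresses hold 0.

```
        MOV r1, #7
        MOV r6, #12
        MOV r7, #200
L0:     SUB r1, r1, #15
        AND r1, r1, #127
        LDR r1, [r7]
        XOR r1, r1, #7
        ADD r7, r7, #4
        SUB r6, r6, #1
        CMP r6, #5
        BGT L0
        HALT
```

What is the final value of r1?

28

r1=7
r6=12
r7=200
r1=7-15=-8
r1=(-8)&127=120
r1=M[200]=23
r1=23^7=16
r7=200+4=204
r6=12-1=11
CMP r6, #5  (cmp 11,5)
BGT L0: taken
r1=16-15=1
r1=1&127=1
r1=M[204]=8
r1=8^7=15
r7=204+4=208
r6=11-1=10
CMP r6, #5  (cmp 10,5)
BGT L0: taken
r1=15-15=0
r1=0&127=0
r1=M[208]=22
r1=22^7=17
r7=208+4=212
r6=10-1=9
CMP r6, #5  (cmp 9,5)
BGT L0: taken
r1=17-15=2
r1=2&127=2
r1=M[212]=17
r1=17^7=22
r7=212+4=216
r6=9-1=8
CMP r6, #5  (cmp 8,5)
BGT L0: taken
r1=22-15=7
r1=7&127=7
r1=M[216]=14
r1=14^7=9
r7=216+4=220
r6=8-1=7
CMP r6, #5  (cmp 7,5)
BGT L0: taken
r1=9-15=-6
r1=(-6)&127=122
r1=M[220]=20
r1=20^7=19
r7=220+4=224
r6=7-1=6
CMP r6, #5  (cmp 6,5)
BGT L0: taken
r1=19-15=4
r1=4&127=4
r1=M[224]=27
r1=27^7=28
r7=224+4=228
r6=6-1=5
CMP r6, #5  (cmp 5,5)
BGT L0: not taken
halt.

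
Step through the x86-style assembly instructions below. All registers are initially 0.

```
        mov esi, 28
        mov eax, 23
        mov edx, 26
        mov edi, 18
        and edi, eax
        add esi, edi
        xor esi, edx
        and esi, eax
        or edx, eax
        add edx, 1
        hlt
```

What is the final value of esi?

mov esi, 28 → esi=28
mov eax, 23 → eax=23
mov edx, 26 → edx=26
mov edi, 18 → edi=18
and edi, eax → edi=18&23=18
add esi, edi → esi=28+18=46
xor esi, edx → esi=46^26=52
and esi, eax → esi=52&23=20
or edx, eax → edx=26|23=31
add edx, 1 → edx=31+1=32
halt.

20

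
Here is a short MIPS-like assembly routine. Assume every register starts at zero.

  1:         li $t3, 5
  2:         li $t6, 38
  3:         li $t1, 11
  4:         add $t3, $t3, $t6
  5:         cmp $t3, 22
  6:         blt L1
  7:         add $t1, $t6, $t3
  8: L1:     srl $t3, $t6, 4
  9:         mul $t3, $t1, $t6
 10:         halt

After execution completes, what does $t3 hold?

3078

$t3=5
$t6=38
$t1=11
$t3=5+38=43
cmp $t3, 22  (cmp 43,22)
blt L1: not taken
$t1=38+43=81
$t3=38>>4=2
$t3=81*38=3078
halt.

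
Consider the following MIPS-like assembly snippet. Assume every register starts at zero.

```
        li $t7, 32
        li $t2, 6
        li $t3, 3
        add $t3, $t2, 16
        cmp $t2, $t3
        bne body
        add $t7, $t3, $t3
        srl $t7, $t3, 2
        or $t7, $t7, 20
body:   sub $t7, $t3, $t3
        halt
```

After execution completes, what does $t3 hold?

22

$t7=32
$t2=6
$t3=3
$t3=6+16=22
cmp $t2, $t3  (cmp 6,22)
bne body: taken
$t7=22-22=0
halt.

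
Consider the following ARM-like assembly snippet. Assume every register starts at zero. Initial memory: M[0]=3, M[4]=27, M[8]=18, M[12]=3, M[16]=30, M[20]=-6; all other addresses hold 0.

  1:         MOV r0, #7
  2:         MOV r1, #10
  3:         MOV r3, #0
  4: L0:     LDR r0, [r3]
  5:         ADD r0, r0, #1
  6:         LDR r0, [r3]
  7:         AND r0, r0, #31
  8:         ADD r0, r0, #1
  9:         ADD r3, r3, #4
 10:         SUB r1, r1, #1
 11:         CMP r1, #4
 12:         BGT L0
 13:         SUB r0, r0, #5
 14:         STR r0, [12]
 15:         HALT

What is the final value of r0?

r0=7
r1=10
r3=0
r0=M[0]=3
r0=3+1=4
r0=M[0]=3
r0=3&31=3
r0=3+1=4
r3=0+4=4
r1=10-1=9
CMP r1, #4  (cmp 9,4)
BGT L0: taken
r0=M[4]=27
r0=27+1=28
r0=M[4]=27
r0=27&31=27
r0=27+1=28
r3=4+4=8
r1=9-1=8
CMP r1, #4  (cmp 8,4)
BGT L0: taken
r0=M[8]=18
r0=18+1=19
r0=M[8]=18
r0=18&31=18
r0=18+1=19
r3=8+4=12
r1=8-1=7
CMP r1, #4  (cmp 7,4)
BGT L0: taken
r0=M[12]=3
r0=3+1=4
r0=M[12]=3
r0=3&31=3
r0=3+1=4
r3=12+4=16
r1=7-1=6
CMP r1, #4  (cmp 6,4)
BGT L0: taken
r0=M[16]=30
r0=30+1=31
r0=M[16]=30
r0=30&31=30
r0=30+1=31
r3=16+4=20
r1=6-1=5
CMP r1, #4  (cmp 5,4)
BGT L0: taken
r0=M[20]=-6
r0=(-6)+1=-5
r0=M[20]=-6
r0=(-6)&31=26
r0=26+1=27
r3=20+4=24
r1=5-1=4
CMP r1, #4  (cmp 4,4)
BGT L0: not taken
r0=27-5=22
STR r0, [12] → M[12]=22
halt.

22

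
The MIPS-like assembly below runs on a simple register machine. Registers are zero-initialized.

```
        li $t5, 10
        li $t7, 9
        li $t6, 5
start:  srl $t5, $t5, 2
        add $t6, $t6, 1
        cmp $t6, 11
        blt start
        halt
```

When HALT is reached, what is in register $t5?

after li $t5, 10: $t5=10
after li $t7, 9: $t7=9
after li $t6, 5: $t6=5
after srl $t5, $t5, 2: $t5=10>>2=2
after add $t6, $t6, 1: $t6=5+1=6
cmp $t6, 11  (cmp 6,11)
blt start: taken
after srl $t5, $t5, 2: $t5=2>>2=0
after add $t6, $t6, 1: $t6=6+1=7
cmp $t6, 11  (cmp 7,11)
blt start: taken
after srl $t5, $t5, 2: $t5=0>>2=0
after add $t6, $t6, 1: $t6=7+1=8
cmp $t6, 11  (cmp 8,11)
blt start: taken
after srl $t5, $t5, 2: $t5=0>>2=0
after add $t6, $t6, 1: $t6=8+1=9
cmp $t6, 11  (cmp 9,11)
blt start: taken
after srl $t5, $t5, 2: $t5=0>>2=0
after add $t6, $t6, 1: $t6=9+1=10
cmp $t6, 11  (cmp 10,11)
blt start: taken
after srl $t5, $t5, 2: $t5=0>>2=0
after add $t6, $t6, 1: $t6=10+1=11
cmp $t6, 11  (cmp 11,11)
blt start: not taken
halt.

0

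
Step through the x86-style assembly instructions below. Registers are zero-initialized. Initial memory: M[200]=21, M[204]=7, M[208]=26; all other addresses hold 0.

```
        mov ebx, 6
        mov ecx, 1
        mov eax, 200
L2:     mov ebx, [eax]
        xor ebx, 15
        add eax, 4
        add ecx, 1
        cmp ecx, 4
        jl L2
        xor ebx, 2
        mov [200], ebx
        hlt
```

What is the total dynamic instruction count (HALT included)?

ebx=6
ecx=1
eax=200
ebx=M[200]=21
ebx=21^15=26
eax=200+4=204
ecx=1+1=2
cmp ecx, 4  (cmp 2,4)
jl L2: taken
ebx=M[204]=7
ebx=7^15=8
eax=204+4=208
ecx=2+1=3
cmp ecx, 4  (cmp 3,4)
jl L2: taken
ebx=M[208]=26
ebx=26^15=21
eax=208+4=212
ecx=3+1=4
cmp ecx, 4  (cmp 4,4)
jl L2: not taken
ebx=21^2=23
mov [200], ebx → M[200]=23
halt.
Total executed instructions: 24.

24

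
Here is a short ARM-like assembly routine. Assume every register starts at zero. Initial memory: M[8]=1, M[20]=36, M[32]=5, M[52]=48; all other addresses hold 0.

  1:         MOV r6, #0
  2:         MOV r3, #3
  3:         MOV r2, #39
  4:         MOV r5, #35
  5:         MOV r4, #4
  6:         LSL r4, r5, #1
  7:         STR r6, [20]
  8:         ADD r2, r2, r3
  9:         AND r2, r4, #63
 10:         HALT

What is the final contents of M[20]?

r6=0
r3=3
r2=39
r5=35
r4=4
r4=35<<1=70
STR r6, [20] → M[20]=0
r2=39+3=42
r2=70&63=6
halt.

0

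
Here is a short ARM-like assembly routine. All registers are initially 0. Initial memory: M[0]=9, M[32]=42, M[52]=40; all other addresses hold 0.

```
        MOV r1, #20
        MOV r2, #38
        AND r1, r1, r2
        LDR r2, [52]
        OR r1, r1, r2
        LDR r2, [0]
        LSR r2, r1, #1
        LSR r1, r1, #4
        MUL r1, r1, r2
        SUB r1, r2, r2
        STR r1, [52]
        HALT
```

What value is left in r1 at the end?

0

after MOV r1, #20: r1=20
after MOV r2, #38: r2=38
after AND r1, r1, r2: r1=20&38=4
after LDR r2, [52]: r2=M[52]=40
after OR r1, r1, r2: r1=4|40=44
after LDR r2, [0]: r2=M[0]=9
after LSR r2, r1, #1: r2=44>>1=22
after LSR r1, r1, #4: r1=44>>4=2
after MUL r1, r1, r2: r1=2*22=44
after SUB r1, r2, r2: r1=22-22=0
STR r1, [52] → M[52]=0
halt.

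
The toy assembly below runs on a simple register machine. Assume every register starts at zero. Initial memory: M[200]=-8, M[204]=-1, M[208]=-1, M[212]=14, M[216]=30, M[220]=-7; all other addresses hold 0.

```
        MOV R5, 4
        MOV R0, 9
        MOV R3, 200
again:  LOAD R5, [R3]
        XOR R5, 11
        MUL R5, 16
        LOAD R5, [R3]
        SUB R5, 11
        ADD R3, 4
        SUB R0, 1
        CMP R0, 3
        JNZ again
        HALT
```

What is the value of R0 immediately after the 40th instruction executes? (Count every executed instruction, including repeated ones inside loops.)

MOV R5, 4 → R5=4
MOV R0, 9 → R0=9
MOV R3, 200 → R3=200
LOAD R5, [R3] → R5=M[200]=-8
XOR R5, 11 → R5=(-8)^11=-13
MUL R5, 16 → R5=(-13)*16=-208
LOAD R5, [R3] → R5=M[200]=-8
SUB R5, 11 → R5=(-8)-11=-19
ADD R3, 4 → R3=200+4=204
SUB R0, 1 → R0=9-1=8
CMP R0, 3  (cmp 8,3)
JNZ again: taken
LOAD R5, [R3] → R5=M[204]=-1
XOR R5, 11 → R5=(-1)^11=-12
MUL R5, 16 → R5=(-12)*16=-192
LOAD R5, [R3] → R5=M[204]=-1
SUB R5, 11 → R5=(-1)-11=-12
ADD R3, 4 → R3=204+4=208
SUB R0, 1 → R0=8-1=7
CMP R0, 3  (cmp 7,3)
JNZ again: taken
LOAD R5, [R3] → R5=M[208]=-1
XOR R5, 11 → R5=(-1)^11=-12
MUL R5, 16 → R5=(-12)*16=-192
LOAD R5, [R3] → R5=M[208]=-1
SUB R5, 11 → R5=(-1)-11=-12
ADD R3, 4 → R3=208+4=212
SUB R0, 1 → R0=7-1=6
CMP R0, 3  (cmp 6,3)
JNZ again: taken
LOAD R5, [R3] → R5=M[212]=14
XOR R5, 11 → R5=14^11=5
MUL R5, 16 → R5=5*16=80
LOAD R5, [R3] → R5=M[212]=14
SUB R5, 11 → R5=14-11=3
ADD R3, 4 → R3=212+4=216
SUB R0, 1 → R0=6-1=5
CMP R0, 3  (cmp 5,3)
JNZ again: taken
LOAD R5, [R3] → R5=M[216]=30
After step 40: R0 = 5.

5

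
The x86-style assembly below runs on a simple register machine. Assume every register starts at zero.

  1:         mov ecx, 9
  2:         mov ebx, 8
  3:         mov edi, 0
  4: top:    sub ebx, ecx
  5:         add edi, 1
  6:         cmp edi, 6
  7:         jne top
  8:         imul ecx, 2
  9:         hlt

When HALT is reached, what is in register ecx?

18

mov ecx, 9 → ecx=9
mov ebx, 8 → ebx=8
mov edi, 0 → edi=0
sub ebx, ecx → ebx=8-9=-1
add edi, 1 → edi=0+1=1
cmp edi, 6  (cmp 1,6)
jne top: taken
sub ebx, ecx → ebx=(-1)-9=-10
add edi, 1 → edi=1+1=2
cmp edi, 6  (cmp 2,6)
jne top: taken
sub ebx, ecx → ebx=(-10)-9=-19
add edi, 1 → edi=2+1=3
cmp edi, 6  (cmp 3,6)
jne top: taken
sub ebx, ecx → ebx=(-19)-9=-28
add edi, 1 → edi=3+1=4
cmp edi, 6  (cmp 4,6)
jne top: taken
sub ebx, ecx → ebx=(-28)-9=-37
add edi, 1 → edi=4+1=5
cmp edi, 6  (cmp 5,6)
jne top: taken
sub ebx, ecx → ebx=(-37)-9=-46
add edi, 1 → edi=5+1=6
cmp edi, 6  (cmp 6,6)
jne top: not taken
imul ecx, 2 → ecx=9*2=18
halt.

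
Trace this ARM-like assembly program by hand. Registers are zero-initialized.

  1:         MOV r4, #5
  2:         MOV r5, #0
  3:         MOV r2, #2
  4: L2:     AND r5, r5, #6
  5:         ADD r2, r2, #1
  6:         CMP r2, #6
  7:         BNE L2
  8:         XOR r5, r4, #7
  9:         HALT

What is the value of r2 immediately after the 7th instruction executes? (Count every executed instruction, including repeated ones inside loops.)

3

MOV r4, #5 → r4=5
MOV r5, #0 → r5=0
MOV r2, #2 → r2=2
AND r5, r5, #6 → r5=0&6=0
ADD r2, r2, #1 → r2=2+1=3
CMP r2, #6  (cmp 3,6)
BNE L2: taken
After step 7: r2 = 3.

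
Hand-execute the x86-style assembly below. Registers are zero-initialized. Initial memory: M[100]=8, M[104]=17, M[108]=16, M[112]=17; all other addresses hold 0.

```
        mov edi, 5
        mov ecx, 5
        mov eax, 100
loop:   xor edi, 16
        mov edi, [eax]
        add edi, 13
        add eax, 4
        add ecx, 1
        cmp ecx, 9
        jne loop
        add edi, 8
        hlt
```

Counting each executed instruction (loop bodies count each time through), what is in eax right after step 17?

108

edi=5
ecx=5
eax=100
edi=5^16=21
edi=M[100]=8
edi=8+13=21
eax=100+4=104
ecx=5+1=6
cmp ecx, 9  (cmp 6,9)
jne loop: taken
edi=21^16=5
edi=M[104]=17
edi=17+13=30
eax=104+4=108
ecx=6+1=7
cmp ecx, 9  (cmp 7,9)
jne loop: taken
After step 17: eax = 108.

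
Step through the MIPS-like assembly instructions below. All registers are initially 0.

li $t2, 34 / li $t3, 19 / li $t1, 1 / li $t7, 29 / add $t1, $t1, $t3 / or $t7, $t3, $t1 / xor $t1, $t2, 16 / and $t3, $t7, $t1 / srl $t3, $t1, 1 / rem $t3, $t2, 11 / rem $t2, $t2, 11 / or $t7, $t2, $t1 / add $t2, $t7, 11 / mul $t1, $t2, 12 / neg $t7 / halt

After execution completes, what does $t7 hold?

-51

$t2=34
$t3=19
$t1=1
$t7=29
$t1=1+19=20
$t7=19|20=23
$t1=34^16=50
$t3=23&50=18
$t3=50>>1=25
$t3=34%11=1
$t2=34%11=1
$t7=1|50=51
$t2=51+11=62
$t1=62*12=744
$t7=-(51)=-51
halt.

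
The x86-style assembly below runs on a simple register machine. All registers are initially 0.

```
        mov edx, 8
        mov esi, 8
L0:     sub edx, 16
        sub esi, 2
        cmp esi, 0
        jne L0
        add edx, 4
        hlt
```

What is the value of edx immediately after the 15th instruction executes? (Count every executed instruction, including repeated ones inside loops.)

-56

after mov edx, 8: edx=8
after mov esi, 8: esi=8
after sub edx, 16: edx=8-16=-8
after sub esi, 2: esi=8-2=6
cmp esi, 0  (cmp 6,0)
jne L0: taken
after sub edx, 16: edx=(-8)-16=-24
after sub esi, 2: esi=6-2=4
cmp esi, 0  (cmp 4,0)
jne L0: taken
after sub edx, 16: edx=(-24)-16=-40
after sub esi, 2: esi=4-2=2
cmp esi, 0  (cmp 2,0)
jne L0: taken
after sub edx, 16: edx=(-40)-16=-56
After step 15: edx = -56.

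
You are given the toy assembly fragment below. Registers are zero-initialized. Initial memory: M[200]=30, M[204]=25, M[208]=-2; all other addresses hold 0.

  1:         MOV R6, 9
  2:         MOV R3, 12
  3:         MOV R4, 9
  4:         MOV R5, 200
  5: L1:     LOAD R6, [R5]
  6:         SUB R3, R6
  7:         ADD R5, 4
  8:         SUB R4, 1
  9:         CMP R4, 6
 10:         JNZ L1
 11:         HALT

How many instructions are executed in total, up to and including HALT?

23

R6=9
R3=12
R4=9
R5=200
R6=M[200]=30
R3=12-30=-18
R5=200+4=204
R4=9-1=8
CMP R4, 6  (cmp 8,6)
JNZ L1: taken
R6=M[204]=25
R3=(-18)-25=-43
R5=204+4=208
R4=8-1=7
CMP R4, 6  (cmp 7,6)
JNZ L1: taken
R6=M[208]=-2
R3=(-43)-(-2)=-41
R5=208+4=212
R4=7-1=6
CMP R4, 6  (cmp 6,6)
JNZ L1: not taken
halt.
Total executed instructions: 23.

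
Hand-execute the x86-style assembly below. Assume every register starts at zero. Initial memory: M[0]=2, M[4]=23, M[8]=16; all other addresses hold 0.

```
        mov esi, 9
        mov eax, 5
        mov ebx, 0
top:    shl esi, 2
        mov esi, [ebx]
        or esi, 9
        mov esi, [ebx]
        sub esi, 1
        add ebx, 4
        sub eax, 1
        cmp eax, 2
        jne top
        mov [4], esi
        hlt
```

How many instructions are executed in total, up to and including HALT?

after mov esi, 9: esi=9
after mov eax, 5: eax=5
after mov ebx, 0: ebx=0
after shl esi, 2: esi=9<<2=36
after mov esi, [ebx]: esi=M[0]=2
after or esi, 9: esi=2|9=11
after mov esi, [ebx]: esi=M[0]=2
after sub esi, 1: esi=2-1=1
after add ebx, 4: ebx=0+4=4
after sub eax, 1: eax=5-1=4
cmp eax, 2  (cmp 4,2)
jne top: taken
after shl esi, 2: esi=1<<2=4
after mov esi, [ebx]: esi=M[4]=23
after or esi, 9: esi=23|9=31
after mov esi, [ebx]: esi=M[4]=23
after sub esi, 1: esi=23-1=22
after add ebx, 4: ebx=4+4=8
after sub eax, 1: eax=4-1=3
cmp eax, 2  (cmp 3,2)
jne top: taken
after shl esi, 2: esi=22<<2=88
after mov esi, [ebx]: esi=M[8]=16
after or esi, 9: esi=16|9=25
after mov esi, [ebx]: esi=M[8]=16
after sub esi, 1: esi=16-1=15
after add ebx, 4: ebx=8+4=12
after sub eax, 1: eax=3-1=2
cmp eax, 2  (cmp 2,2)
jne top: not taken
mov [4], esi → M[4]=15
halt.
Total executed instructions: 32.

32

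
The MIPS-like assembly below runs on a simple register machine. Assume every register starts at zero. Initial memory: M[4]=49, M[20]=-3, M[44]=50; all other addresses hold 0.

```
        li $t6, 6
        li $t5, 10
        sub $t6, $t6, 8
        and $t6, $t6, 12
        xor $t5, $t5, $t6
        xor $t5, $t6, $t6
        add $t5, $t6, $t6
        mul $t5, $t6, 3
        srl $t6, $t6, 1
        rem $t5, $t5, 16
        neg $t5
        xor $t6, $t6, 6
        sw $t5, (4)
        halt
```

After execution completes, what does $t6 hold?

0

after li $t6, 6: $t6=6
after li $t5, 10: $t5=10
after sub $t6, $t6, 8: $t6=6-8=-2
after and $t6, $t6, 12: $t6=(-2)&12=12
after xor $t5, $t5, $t6: $t5=10^12=6
after xor $t5, $t6, $t6: $t5=12^12=0
after add $t5, $t6, $t6: $t5=12+12=24
after mul $t5, $t6, 3: $t5=12*3=36
after srl $t6, $t6, 1: $t6=12>>1=6
after rem $t5, $t5, 16: $t5=36%16=4
after neg $t5: $t5=-(4)=-4
after xor $t6, $t6, 6: $t6=6^6=0
sw $t5, (4) → M[4]=-4
halt.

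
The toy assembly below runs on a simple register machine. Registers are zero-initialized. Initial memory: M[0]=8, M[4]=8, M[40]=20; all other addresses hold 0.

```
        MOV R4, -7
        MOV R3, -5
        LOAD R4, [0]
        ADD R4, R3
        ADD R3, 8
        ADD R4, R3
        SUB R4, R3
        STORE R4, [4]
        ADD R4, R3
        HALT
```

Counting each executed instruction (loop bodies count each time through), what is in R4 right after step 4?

MOV R4, -7 → R4=-7
MOV R3, -5 → R3=-5
LOAD R4, [0] → R4=M[0]=8
ADD R4, R3 → R4=8+(-5)=3
After step 4: R4 = 3.

3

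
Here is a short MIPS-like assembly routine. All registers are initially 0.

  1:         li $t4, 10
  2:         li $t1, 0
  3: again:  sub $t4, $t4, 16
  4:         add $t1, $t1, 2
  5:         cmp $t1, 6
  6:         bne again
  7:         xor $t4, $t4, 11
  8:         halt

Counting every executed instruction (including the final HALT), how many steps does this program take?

after li $t4, 10: $t4=10
after li $t1, 0: $t1=0
after sub $t4, $t4, 16: $t4=10-16=-6
after add $t1, $t1, 2: $t1=0+2=2
cmp $t1, 6  (cmp 2,6)
bne again: taken
after sub $t4, $t4, 16: $t4=(-6)-16=-22
after add $t1, $t1, 2: $t1=2+2=4
cmp $t1, 6  (cmp 4,6)
bne again: taken
after sub $t4, $t4, 16: $t4=(-22)-16=-38
after add $t1, $t1, 2: $t1=4+2=6
cmp $t1, 6  (cmp 6,6)
bne again: not taken
after xor $t4, $t4, 11: $t4=(-38)^11=-47
halt.
Total executed instructions: 16.

16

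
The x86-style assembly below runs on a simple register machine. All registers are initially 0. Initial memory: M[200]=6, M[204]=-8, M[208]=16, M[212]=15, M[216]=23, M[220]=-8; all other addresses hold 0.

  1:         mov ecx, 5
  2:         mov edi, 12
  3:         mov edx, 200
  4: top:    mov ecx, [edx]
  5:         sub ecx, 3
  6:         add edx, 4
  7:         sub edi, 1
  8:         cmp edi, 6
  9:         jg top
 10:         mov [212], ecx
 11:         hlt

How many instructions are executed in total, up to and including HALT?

after mov ecx, 5: ecx=5
after mov edi, 12: edi=12
after mov edx, 200: edx=200
after mov ecx, [edx]: ecx=M[200]=6
after sub ecx, 3: ecx=6-3=3
after add edx, 4: edx=200+4=204
after sub edi, 1: edi=12-1=11
cmp edi, 6  (cmp 11,6)
jg top: taken
after mov ecx, [edx]: ecx=M[204]=-8
after sub ecx, 3: ecx=(-8)-3=-11
after add edx, 4: edx=204+4=208
after sub edi, 1: edi=11-1=10
cmp edi, 6  (cmp 10,6)
jg top: taken
after mov ecx, [edx]: ecx=M[208]=16
after sub ecx, 3: ecx=16-3=13
after add edx, 4: edx=208+4=212
after sub edi, 1: edi=10-1=9
cmp edi, 6  (cmp 9,6)
jg top: taken
after mov ecx, [edx]: ecx=M[212]=15
after sub ecx, 3: ecx=15-3=12
after add edx, 4: edx=212+4=216
after sub edi, 1: edi=9-1=8
cmp edi, 6  (cmp 8,6)
jg top: taken
after mov ecx, [edx]: ecx=M[216]=23
after sub ecx, 3: ecx=23-3=20
after add edx, 4: edx=216+4=220
after sub edi, 1: edi=8-1=7
cmp edi, 6  (cmp 7,6)
jg top: taken
after mov ecx, [edx]: ecx=M[220]=-8
after sub ecx, 3: ecx=(-8)-3=-11
after add edx, 4: edx=220+4=224
after sub edi, 1: edi=7-1=6
cmp edi, 6  (cmp 6,6)
jg top: not taken
mov [212], ecx → M[212]=-11
halt.
Total executed instructions: 41.

41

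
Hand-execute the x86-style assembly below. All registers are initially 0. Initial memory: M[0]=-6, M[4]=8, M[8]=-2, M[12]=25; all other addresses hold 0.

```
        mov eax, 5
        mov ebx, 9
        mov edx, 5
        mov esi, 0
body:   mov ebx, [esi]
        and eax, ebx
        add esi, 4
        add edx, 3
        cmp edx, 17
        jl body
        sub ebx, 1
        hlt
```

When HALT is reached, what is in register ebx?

24

mov eax, 5 → eax=5
mov ebx, 9 → ebx=9
mov edx, 5 → edx=5
mov esi, 0 → esi=0
mov ebx, [esi] → ebx=M[0]=-6
and eax, ebx → eax=5&(-6)=0
add esi, 4 → esi=0+4=4
add edx, 3 → edx=5+3=8
cmp edx, 17  (cmp 8,17)
jl body: taken
mov ebx, [esi] → ebx=M[4]=8
and eax, ebx → eax=0&8=0
add esi, 4 → esi=4+4=8
add edx, 3 → edx=8+3=11
cmp edx, 17  (cmp 11,17)
jl body: taken
mov ebx, [esi] → ebx=M[8]=-2
and eax, ebx → eax=0&(-2)=0
add esi, 4 → esi=8+4=12
add edx, 3 → edx=11+3=14
cmp edx, 17  (cmp 14,17)
jl body: taken
mov ebx, [esi] → ebx=M[12]=25
and eax, ebx → eax=0&25=0
add esi, 4 → esi=12+4=16
add edx, 3 → edx=14+3=17
cmp edx, 17  (cmp 17,17)
jl body: not taken
sub ebx, 1 → ebx=25-1=24
halt.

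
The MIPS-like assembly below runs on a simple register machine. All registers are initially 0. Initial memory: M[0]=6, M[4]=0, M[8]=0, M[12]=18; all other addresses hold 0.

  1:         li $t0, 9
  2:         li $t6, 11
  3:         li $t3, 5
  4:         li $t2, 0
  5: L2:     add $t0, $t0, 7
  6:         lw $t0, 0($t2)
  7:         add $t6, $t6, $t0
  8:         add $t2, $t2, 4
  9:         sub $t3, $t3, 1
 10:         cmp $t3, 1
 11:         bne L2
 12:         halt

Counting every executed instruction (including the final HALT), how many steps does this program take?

33

$t0=9
$t6=11
$t3=5
$t2=0
$t0=9+7=16
$t0=M[0]=6
$t6=11+6=17
$t2=0+4=4
$t3=5-1=4
cmp $t3, 1  (cmp 4,1)
bne L2: taken
$t0=6+7=13
$t0=M[4]=0
$t6=17+0=17
$t2=4+4=8
$t3=4-1=3
cmp $t3, 1  (cmp 3,1)
bne L2: taken
$t0=0+7=7
$t0=M[8]=0
$t6=17+0=17
$t2=8+4=12
$t3=3-1=2
cmp $t3, 1  (cmp 2,1)
bne L2: taken
$t0=0+7=7
$t0=M[12]=18
$t6=17+18=35
$t2=12+4=16
$t3=2-1=1
cmp $t3, 1  (cmp 1,1)
bne L2: not taken
halt.
Total executed instructions: 33.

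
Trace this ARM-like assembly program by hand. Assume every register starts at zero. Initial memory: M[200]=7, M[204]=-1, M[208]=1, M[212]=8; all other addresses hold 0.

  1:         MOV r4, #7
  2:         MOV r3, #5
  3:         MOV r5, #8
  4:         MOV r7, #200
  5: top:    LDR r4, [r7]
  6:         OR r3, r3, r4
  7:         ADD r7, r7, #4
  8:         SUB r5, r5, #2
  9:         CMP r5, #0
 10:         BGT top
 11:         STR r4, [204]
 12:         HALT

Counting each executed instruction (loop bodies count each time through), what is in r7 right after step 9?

204

MOV r4, #7 → r4=7
MOV r3, #5 → r3=5
MOV r5, #8 → r5=8
MOV r7, #200 → r7=200
LDR r4, [r7] → r4=M[200]=7
OR r3, r3, r4 → r3=5|7=7
ADD r7, r7, #4 → r7=200+4=204
SUB r5, r5, #2 → r5=8-2=6
CMP r5, #0  (cmp 6,0)
After step 9: r7 = 204.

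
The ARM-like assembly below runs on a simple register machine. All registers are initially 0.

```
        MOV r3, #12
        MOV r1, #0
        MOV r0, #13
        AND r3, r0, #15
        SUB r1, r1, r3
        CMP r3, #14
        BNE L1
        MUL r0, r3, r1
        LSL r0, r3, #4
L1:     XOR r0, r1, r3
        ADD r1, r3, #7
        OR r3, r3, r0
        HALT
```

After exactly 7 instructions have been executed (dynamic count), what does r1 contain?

MOV r3, #12 → r3=12
MOV r1, #0 → r1=0
MOV r0, #13 → r0=13
AND r3, r0, #15 → r3=13&15=13
SUB r1, r1, r3 → r1=0-13=-13
CMP r3, #14  (cmp 13,14)
BNE L1: taken
After step 7: r1 = -13.

-13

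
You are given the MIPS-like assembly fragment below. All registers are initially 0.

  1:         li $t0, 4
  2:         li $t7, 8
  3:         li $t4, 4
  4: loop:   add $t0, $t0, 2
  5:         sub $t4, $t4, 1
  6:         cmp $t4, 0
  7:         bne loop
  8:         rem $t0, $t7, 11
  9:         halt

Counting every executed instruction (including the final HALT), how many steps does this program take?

21

$t0=4
$t7=8
$t4=4
$t0=4+2=6
$t4=4-1=3
cmp $t4, 0  (cmp 3,0)
bne loop: taken
$t0=6+2=8
$t4=3-1=2
cmp $t4, 0  (cmp 2,0)
bne loop: taken
$t0=8+2=10
$t4=2-1=1
cmp $t4, 0  (cmp 1,0)
bne loop: taken
$t0=10+2=12
$t4=1-1=0
cmp $t4, 0  (cmp 0,0)
bne loop: not taken
$t0=8%11=8
halt.
Total executed instructions: 21.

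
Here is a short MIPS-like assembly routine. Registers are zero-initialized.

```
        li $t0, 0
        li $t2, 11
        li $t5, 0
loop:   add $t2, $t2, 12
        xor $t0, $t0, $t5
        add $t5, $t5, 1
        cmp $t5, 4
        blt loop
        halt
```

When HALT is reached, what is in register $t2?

after li $t0, 0: $t0=0
after li $t2, 11: $t2=11
after li $t5, 0: $t5=0
after add $t2, $t2, 12: $t2=11+12=23
after xor $t0, $t0, $t5: $t0=0^0=0
after add $t5, $t5, 1: $t5=0+1=1
cmp $t5, 4  (cmp 1,4)
blt loop: taken
after add $t2, $t2, 12: $t2=23+12=35
after xor $t0, $t0, $t5: $t0=0^1=1
after add $t5, $t5, 1: $t5=1+1=2
cmp $t5, 4  (cmp 2,4)
blt loop: taken
after add $t2, $t2, 12: $t2=35+12=47
after xor $t0, $t0, $t5: $t0=1^2=3
after add $t5, $t5, 1: $t5=2+1=3
cmp $t5, 4  (cmp 3,4)
blt loop: taken
after add $t2, $t2, 12: $t2=47+12=59
after xor $t0, $t0, $t5: $t0=3^3=0
after add $t5, $t5, 1: $t5=3+1=4
cmp $t5, 4  (cmp 4,4)
blt loop: not taken
halt.

59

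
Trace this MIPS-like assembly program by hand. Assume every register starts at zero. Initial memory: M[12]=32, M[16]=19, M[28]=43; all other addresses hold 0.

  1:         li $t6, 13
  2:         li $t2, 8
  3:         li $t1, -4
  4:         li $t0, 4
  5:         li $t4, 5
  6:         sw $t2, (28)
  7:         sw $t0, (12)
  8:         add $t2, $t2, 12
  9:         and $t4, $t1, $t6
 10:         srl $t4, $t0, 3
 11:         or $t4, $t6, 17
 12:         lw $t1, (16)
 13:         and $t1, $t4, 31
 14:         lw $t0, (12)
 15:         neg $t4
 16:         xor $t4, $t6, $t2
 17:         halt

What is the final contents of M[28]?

8

after li $t6, 13: $t6=13
after li $t2, 8: $t2=8
after li $t1, -4: $t1=-4
after li $t0, 4: $t0=4
after li $t4, 5: $t4=5
sw $t2, (28) → M[28]=8
sw $t0, (12) → M[12]=4
after add $t2, $t2, 12: $t2=8+12=20
after and $t4, $t1, $t6: $t4=(-4)&13=12
after srl $t4, $t0, 3: $t4=4>>3=0
after or $t4, $t6, 17: $t4=13|17=29
after lw $t1, (16): $t1=M[16]=19
after and $t1, $t4, 31: $t1=29&31=29
after lw $t0, (12): $t0=M[12]=4
after neg $t4: $t4=-(29)=-29
after xor $t4, $t6, $t2: $t4=13^20=25
halt.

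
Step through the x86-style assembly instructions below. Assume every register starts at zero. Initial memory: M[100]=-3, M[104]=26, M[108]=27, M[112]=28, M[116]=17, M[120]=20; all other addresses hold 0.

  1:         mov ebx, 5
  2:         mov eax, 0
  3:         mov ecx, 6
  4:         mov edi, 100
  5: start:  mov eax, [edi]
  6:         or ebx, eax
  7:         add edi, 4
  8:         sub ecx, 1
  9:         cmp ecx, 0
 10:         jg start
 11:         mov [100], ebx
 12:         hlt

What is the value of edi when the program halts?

after mov ebx, 5: ebx=5
after mov eax, 0: eax=0
after mov ecx, 6: ecx=6
after mov edi, 100: edi=100
after mov eax, [edi]: eax=M[100]=-3
after or ebx, eax: ebx=5|(-3)=-3
after add edi, 4: edi=100+4=104
after sub ecx, 1: ecx=6-1=5
cmp ecx, 0  (cmp 5,0)
jg start: taken
after mov eax, [edi]: eax=M[104]=26
after or ebx, eax: ebx=(-3)|26=-1
after add edi, 4: edi=104+4=108
after sub ecx, 1: ecx=5-1=4
cmp ecx, 0  (cmp 4,0)
jg start: taken
after mov eax, [edi]: eax=M[108]=27
after or ebx, eax: ebx=(-1)|27=-1
after add edi, 4: edi=108+4=112
after sub ecx, 1: ecx=4-1=3
cmp ecx, 0  (cmp 3,0)
jg start: taken
after mov eax, [edi]: eax=M[112]=28
after or ebx, eax: ebx=(-1)|28=-1
after add edi, 4: edi=112+4=116
after sub ecx, 1: ecx=3-1=2
cmp ecx, 0  (cmp 2,0)
jg start: taken
after mov eax, [edi]: eax=M[116]=17
after or ebx, eax: ebx=(-1)|17=-1
after add edi, 4: edi=116+4=120
after sub ecx, 1: ecx=2-1=1
cmp ecx, 0  (cmp 1,0)
jg start: taken
after mov eax, [edi]: eax=M[120]=20
after or ebx, eax: ebx=(-1)|20=-1
after add edi, 4: edi=120+4=124
after sub ecx, 1: ecx=1-1=0
cmp ecx, 0  (cmp 0,0)
jg start: not taken
mov [100], ebx → M[100]=-1
halt.

124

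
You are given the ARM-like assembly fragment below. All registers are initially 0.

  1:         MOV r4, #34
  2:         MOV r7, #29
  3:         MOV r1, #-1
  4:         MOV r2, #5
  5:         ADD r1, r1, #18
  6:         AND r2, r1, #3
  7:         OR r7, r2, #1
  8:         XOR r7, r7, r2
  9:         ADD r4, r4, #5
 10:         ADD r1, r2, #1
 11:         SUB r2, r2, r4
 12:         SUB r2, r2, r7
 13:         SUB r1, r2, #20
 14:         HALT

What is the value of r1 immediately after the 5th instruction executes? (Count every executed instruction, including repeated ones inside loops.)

after MOV r4, #34: r4=34
after MOV r7, #29: r7=29
after MOV r1, #-1: r1=-1
after MOV r2, #5: r2=5
after ADD r1, r1, #18: r1=(-1)+18=17
After step 5: r1 = 17.

17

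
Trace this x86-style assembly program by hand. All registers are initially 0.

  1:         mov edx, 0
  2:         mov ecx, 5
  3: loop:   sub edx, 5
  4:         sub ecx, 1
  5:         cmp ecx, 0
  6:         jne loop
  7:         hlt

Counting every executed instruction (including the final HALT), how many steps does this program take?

mov edx, 0 → edx=0
mov ecx, 5 → ecx=5
sub edx, 5 → edx=0-5=-5
sub ecx, 1 → ecx=5-1=4
cmp ecx, 0  (cmp 4,0)
jne loop: taken
sub edx, 5 → edx=(-5)-5=-10
sub ecx, 1 → ecx=4-1=3
cmp ecx, 0  (cmp 3,0)
jne loop: taken
sub edx, 5 → edx=(-10)-5=-15
sub ecx, 1 → ecx=3-1=2
cmp ecx, 0  (cmp 2,0)
jne loop: taken
sub edx, 5 → edx=(-15)-5=-20
sub ecx, 1 → ecx=2-1=1
cmp ecx, 0  (cmp 1,0)
jne loop: taken
sub edx, 5 → edx=(-20)-5=-25
sub ecx, 1 → ecx=1-1=0
cmp ecx, 0  (cmp 0,0)
jne loop: not taken
halt.
Total executed instructions: 23.

23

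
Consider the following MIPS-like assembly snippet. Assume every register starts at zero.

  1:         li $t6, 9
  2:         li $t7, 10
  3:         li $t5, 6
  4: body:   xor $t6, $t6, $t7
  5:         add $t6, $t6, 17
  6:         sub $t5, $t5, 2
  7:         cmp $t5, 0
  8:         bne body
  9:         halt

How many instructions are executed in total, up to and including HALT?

after li $t6, 9: $t6=9
after li $t7, 10: $t7=10
after li $t5, 6: $t5=6
after xor $t6, $t6, $t7: $t6=9^10=3
after add $t6, $t6, 17: $t6=3+17=20
after sub $t5, $t5, 2: $t5=6-2=4
cmp $t5, 0  (cmp 4,0)
bne body: taken
after xor $t6, $t6, $t7: $t6=20^10=30
after add $t6, $t6, 17: $t6=30+17=47
after sub $t5, $t5, 2: $t5=4-2=2
cmp $t5, 0  (cmp 2,0)
bne body: taken
after xor $t6, $t6, $t7: $t6=47^10=37
after add $t6, $t6, 17: $t6=37+17=54
after sub $t5, $t5, 2: $t5=2-2=0
cmp $t5, 0  (cmp 0,0)
bne body: not taken
halt.
Total executed instructions: 19.

19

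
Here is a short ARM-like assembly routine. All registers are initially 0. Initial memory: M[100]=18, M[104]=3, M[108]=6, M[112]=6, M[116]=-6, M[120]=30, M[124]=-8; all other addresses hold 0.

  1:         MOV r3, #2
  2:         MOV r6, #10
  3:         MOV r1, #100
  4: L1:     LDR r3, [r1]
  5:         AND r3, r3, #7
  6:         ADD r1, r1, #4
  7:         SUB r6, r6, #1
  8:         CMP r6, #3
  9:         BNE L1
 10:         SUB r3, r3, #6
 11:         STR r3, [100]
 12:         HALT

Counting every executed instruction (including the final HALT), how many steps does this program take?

48

after MOV r3, #2: r3=2
after MOV r6, #10: r6=10
after MOV r1, #100: r1=100
after LDR r3, [r1]: r3=M[100]=18
after AND r3, r3, #7: r3=18&7=2
after ADD r1, r1, #4: r1=100+4=104
after SUB r6, r6, #1: r6=10-1=9
CMP r6, #3  (cmp 9,3)
BNE L1: taken
after LDR r3, [r1]: r3=M[104]=3
after AND r3, r3, #7: r3=3&7=3
after ADD r1, r1, #4: r1=104+4=108
after SUB r6, r6, #1: r6=9-1=8
CMP r6, #3  (cmp 8,3)
BNE L1: taken
after LDR r3, [r1]: r3=M[108]=6
after AND r3, r3, #7: r3=6&7=6
after ADD r1, r1, #4: r1=108+4=112
after SUB r6, r6, #1: r6=8-1=7
CMP r6, #3  (cmp 7,3)
BNE L1: taken
after LDR r3, [r1]: r3=M[112]=6
after AND r3, r3, #7: r3=6&7=6
after ADD r1, r1, #4: r1=112+4=116
after SUB r6, r6, #1: r6=7-1=6
CMP r6, #3  (cmp 6,3)
BNE L1: taken
after LDR r3, [r1]: r3=M[116]=-6
after AND r3, r3, #7: r3=(-6)&7=2
after ADD r1, r1, #4: r1=116+4=120
after SUB r6, r6, #1: r6=6-1=5
CMP r6, #3  (cmp 5,3)
BNE L1: taken
after LDR r3, [r1]: r3=M[120]=30
after AND r3, r3, #7: r3=30&7=6
after ADD r1, r1, #4: r1=120+4=124
after SUB r6, r6, #1: r6=5-1=4
CMP r6, #3  (cmp 4,3)
BNE L1: taken
after LDR r3, [r1]: r3=M[124]=-8
after AND r3, r3, #7: r3=(-8)&7=0
after ADD r1, r1, #4: r1=124+4=128
after SUB r6, r6, #1: r6=4-1=3
CMP r6, #3  (cmp 3,3)
BNE L1: not taken
after SUB r3, r3, #6: r3=0-6=-6
STR r3, [100] → M[100]=-6
halt.
Total executed instructions: 48.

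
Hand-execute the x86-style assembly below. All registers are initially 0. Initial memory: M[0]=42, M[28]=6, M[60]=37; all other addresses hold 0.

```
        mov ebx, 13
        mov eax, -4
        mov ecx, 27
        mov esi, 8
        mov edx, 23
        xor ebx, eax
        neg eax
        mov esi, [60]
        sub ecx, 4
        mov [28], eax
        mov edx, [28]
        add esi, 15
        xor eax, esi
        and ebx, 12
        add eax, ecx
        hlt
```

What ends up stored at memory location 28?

4

ebx=13
eax=-4
ecx=27
esi=8
edx=23
ebx=13^(-4)=-15
eax=-(-4)=4
esi=M[60]=37
ecx=27-4=23
mov [28], eax → M[28]=4
edx=M[28]=4
esi=37+15=52
eax=4^52=48
ebx=(-15)&12=0
eax=48+23=71
halt.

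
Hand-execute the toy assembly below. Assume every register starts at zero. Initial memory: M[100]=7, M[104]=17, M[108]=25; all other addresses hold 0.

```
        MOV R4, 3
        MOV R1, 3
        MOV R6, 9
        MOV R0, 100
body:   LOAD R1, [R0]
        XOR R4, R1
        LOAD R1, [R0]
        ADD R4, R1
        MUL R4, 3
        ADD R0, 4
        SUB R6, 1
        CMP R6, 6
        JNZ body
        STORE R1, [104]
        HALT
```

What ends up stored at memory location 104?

25

R4=3
R1=3
R6=9
R0=100
R1=M[100]=7
R4=3^7=4
R1=M[100]=7
R4=4+7=11
R4=11*3=33
R0=100+4=104
R6=9-1=8
CMP R6, 6  (cmp 8,6)
JNZ body: taken
R1=M[104]=17
R4=33^17=48
R1=M[104]=17
R4=48+17=65
R4=65*3=195
R0=104+4=108
R6=8-1=7
CMP R6, 6  (cmp 7,6)
JNZ body: taken
R1=M[108]=25
R4=195^25=218
R1=M[108]=25
R4=218+25=243
R4=243*3=729
R0=108+4=112
R6=7-1=6
CMP R6, 6  (cmp 6,6)
JNZ body: not taken
STORE R1, [104] → M[104]=25
halt.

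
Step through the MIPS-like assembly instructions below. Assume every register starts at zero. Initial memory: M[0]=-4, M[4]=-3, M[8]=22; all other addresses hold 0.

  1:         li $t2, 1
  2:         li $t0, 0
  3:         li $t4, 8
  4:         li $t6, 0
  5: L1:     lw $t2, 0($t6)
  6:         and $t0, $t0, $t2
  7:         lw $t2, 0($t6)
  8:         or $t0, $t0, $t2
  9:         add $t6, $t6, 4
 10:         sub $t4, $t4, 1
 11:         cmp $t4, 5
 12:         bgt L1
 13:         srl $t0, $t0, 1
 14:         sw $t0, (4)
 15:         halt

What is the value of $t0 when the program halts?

li $t2, 1 → $t2=1
li $t0, 0 → $t0=0
li $t4, 8 → $t4=8
li $t6, 0 → $t6=0
lw $t2, 0($t6) → $t2=M[0]=-4
and $t0, $t0, $t2 → $t0=0&(-4)=0
lw $t2, 0($t6) → $t2=M[0]=-4
or $t0, $t0, $t2 → $t0=0|(-4)=-4
add $t6, $t6, 4 → $t6=0+4=4
sub $t4, $t4, 1 → $t4=8-1=7
cmp $t4, 5  (cmp 7,5)
bgt L1: taken
lw $t2, 0($t6) → $t2=M[4]=-3
and $t0, $t0, $t2 → $t0=(-4)&(-3)=-4
lw $t2, 0($t6) → $t2=M[4]=-3
or $t0, $t0, $t2 → $t0=(-4)|(-3)=-3
add $t6, $t6, 4 → $t6=4+4=8
sub $t4, $t4, 1 → $t4=7-1=6
cmp $t4, 5  (cmp 6,5)
bgt L1: taken
lw $t2, 0($t6) → $t2=M[8]=22
and $t0, $t0, $t2 → $t0=(-3)&22=20
lw $t2, 0($t6) → $t2=M[8]=22
or $t0, $t0, $t2 → $t0=20|22=22
add $t6, $t6, 4 → $t6=8+4=12
sub $t4, $t4, 1 → $t4=6-1=5
cmp $t4, 5  (cmp 5,5)
bgt L1: not taken
srl $t0, $t0, 1 → $t0=22>>1=11
sw $t0, (4) → M[4]=11
halt.

11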